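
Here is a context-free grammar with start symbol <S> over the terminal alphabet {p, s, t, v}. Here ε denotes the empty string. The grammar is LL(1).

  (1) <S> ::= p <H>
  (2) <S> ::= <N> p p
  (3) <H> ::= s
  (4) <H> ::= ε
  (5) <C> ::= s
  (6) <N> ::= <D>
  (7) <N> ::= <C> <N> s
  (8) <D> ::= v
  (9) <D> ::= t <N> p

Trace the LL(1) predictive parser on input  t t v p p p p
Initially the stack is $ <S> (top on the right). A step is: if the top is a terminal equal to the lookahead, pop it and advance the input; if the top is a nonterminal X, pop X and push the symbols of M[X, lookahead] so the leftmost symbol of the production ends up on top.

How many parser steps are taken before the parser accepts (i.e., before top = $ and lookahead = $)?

14

step 1: stack=$ <S>  input=t t v p p p p $  — expand <S> ::= <N> p p
step 2: stack=$ p p <N>  input=t t v p p p p $  — expand <N> ::= <D>
step 3: stack=$ p p <D>  input=t t v p p p p $  — expand <D> ::= t <N> p
step 4: stack=$ p p p <N> t  input=t t v p p p p $  — match t
step 5: stack=$ p p p <N>  input=t v p p p p $  — expand <N> ::= <D>
step 6: stack=$ p p p <D>  input=t v p p p p $  — expand <D> ::= t <N> p
step 7: stack=$ p p p p <N> t  input=t v p p p p $  — match t
step 8: stack=$ p p p p <N>  input=v p p p p $  — expand <N> ::= <D>
step 9: stack=$ p p p p <D>  input=v p p p p $  — expand <D> ::= v
step 10: stack=$ p p p p v  input=v p p p p $  — match v
step 11: stack=$ p p p p  input=p p p p $  — match p
step 12: stack=$ p p p  input=p p p $  — match p
step 13: stack=$ p p  input=p p $  — match p
step 14: stack=$ p  input=p $  — match p
Accept reached after 14 steps.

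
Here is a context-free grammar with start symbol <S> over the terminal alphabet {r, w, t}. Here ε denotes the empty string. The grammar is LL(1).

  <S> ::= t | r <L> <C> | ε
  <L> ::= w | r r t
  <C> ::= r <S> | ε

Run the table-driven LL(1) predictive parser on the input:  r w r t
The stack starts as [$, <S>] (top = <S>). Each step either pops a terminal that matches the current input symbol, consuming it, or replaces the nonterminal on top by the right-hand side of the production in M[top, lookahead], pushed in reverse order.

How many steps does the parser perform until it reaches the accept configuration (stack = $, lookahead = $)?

     Stack        Input      Action
  1  $ <S>        r w r t $  expand <S> ::= r <L> <C>
  2  $ <C> <L> r  r w r t $  match r
  3  $ <C> <L>    w r t $    expand <L> ::= w
  4  $ <C> w      w r t $    match w
  5  $ <C>        r t $      expand <C> ::= r <S>
  6  $ <S> r      r t $      match r
  7  $ <S>        t $        expand <S> ::= t
  8  $ t          t $        match t
Accept reached after 8 steps.

8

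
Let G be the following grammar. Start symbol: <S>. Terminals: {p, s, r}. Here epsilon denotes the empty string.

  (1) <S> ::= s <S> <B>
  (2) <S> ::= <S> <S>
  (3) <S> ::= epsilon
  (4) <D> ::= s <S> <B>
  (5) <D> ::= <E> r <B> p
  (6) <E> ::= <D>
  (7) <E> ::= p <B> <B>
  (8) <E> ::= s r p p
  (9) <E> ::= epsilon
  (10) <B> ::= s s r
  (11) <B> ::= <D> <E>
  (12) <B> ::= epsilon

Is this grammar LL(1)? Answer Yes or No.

No

FIRST(<S>) = {epsilon, s}
FIRST(<D>) = {p, r, s}
FIRST(<E>) = {epsilon, p, r, s}
FIRST(<B>) = {epsilon, p, r, s}
FOLLOW(<S>) = {$, p, r, s}
FOLLOW(<D>) = {$, p, r, s}
FOLLOW(<E>) = {$, p, r, s}
FOLLOW(<B>) = {$, p, r, s}
Cell M[<B>, p] receives both <B> ::= <D> <E> and <B> ::= epsilon — the grammar is not LL(1).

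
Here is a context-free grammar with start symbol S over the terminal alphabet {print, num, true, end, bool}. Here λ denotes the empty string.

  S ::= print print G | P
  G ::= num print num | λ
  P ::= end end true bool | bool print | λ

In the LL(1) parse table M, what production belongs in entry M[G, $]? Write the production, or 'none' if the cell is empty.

FIRST(G): from G::=num print num we get {num}; from G::=λ we get {λ}. So FIRST(G) = {λ, num}.
FIRST(P): from P::=end end true bool we get {end}; from P::=bool print we get {bool}; from P::=λ we get {λ}. So FIRST(P) = {λ, bool, end}.
FIRST(S): from S::=print print G we get {print}; from S::=P we get {λ, bool, end}. So FIRST(S) = {λ, bool, end, print}.
FOLLOW(S) includes $ since S is the start symbol.
FOLLOW(S): S appears on no right-hand side. Thus FOLLOW(S) = {$}.
FOLLOW(G): in S::=print print G, the suffix after G is empty, so FOLLOW(G) ⊇ FOLLOW(S) = {$}. Thus FOLLOW(G) = {$}.
For G ::= num print num: FIRST(num print num) = {num}, so it goes in M[G, t] for t ∈ {num}.
For G ::= λ: FIRST(λ) = {λ}, so it goes in M[G, t] for t ∈ {}; since λ ∈ FIRST, also for every t ∈ FOLLOW(G) = {$}.

G ::= λ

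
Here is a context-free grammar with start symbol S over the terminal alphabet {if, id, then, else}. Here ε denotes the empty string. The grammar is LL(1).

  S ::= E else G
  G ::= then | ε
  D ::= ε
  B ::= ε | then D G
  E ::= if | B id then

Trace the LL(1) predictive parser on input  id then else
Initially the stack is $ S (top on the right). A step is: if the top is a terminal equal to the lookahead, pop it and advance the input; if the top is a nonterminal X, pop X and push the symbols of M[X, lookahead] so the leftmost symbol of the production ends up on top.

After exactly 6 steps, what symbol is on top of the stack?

G

     Stack               Input           Action
  1  $ S                 id then else $  expand S ::= E else G
  2  $ G else E          id then else $  expand E ::= B id then
  3  $ G else then id B  id then else $  expand B ::= ε
  4  $ G else then id    id then else $  match id
  5  $ G else then       then else $     match then
  6  $ G else            else $          match else
Stack after step 6: $ G (top = G).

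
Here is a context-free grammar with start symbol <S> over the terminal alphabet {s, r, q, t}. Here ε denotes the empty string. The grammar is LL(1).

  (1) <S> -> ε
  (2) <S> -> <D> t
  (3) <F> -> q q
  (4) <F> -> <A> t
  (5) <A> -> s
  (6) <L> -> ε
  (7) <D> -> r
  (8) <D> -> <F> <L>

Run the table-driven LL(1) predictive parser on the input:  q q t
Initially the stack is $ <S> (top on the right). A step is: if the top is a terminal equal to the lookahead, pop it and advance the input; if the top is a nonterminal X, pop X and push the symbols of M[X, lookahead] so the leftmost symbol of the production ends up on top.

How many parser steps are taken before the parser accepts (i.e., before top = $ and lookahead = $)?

7

     Stack        Input    Action
  1  $ <S>        q q t $  expand <S> -> <D> t
  2  $ t <D>      q q t $  expand <D> -> <F> <L>
  3  $ t <L> <F>  q q t $  expand <F> -> q q
  4  $ t <L> q q  q q t $  match q
  5  $ t <L> q    q t $    match q
  6  $ t <L>      t $      expand <L> -> ε
  7  $ t          t $      match t
Accept reached after 7 steps.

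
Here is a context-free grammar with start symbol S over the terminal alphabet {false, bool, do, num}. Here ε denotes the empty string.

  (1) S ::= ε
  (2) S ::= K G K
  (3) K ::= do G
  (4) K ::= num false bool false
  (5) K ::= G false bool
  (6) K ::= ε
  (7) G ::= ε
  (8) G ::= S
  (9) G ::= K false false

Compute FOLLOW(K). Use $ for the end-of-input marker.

FIRST(S): from S::=ε we get {ε}; from S::=K G K we get {ε, do, false, num}. So FIRST(S) = {ε, do, false, num}.
FIRST(K): from K::=do G we get {do}; from K::=num false bool false we get {num}; from K::=G false bool we get {do, false, num}; from K::=ε we get {ε}. So FIRST(K) = {ε, do, false, num}.
FIRST(G): from G::=ε we get {ε}; from G::=S we get {ε, do, false, num}; from G::=K false false we get {do, false, num}. So FIRST(G) = {ε, do, false, num}.
FOLLOW(S) includes $ since S is the start symbol.
FOLLOW(S): in G::=S, the suffix after S is empty, so FOLLOW(S) ⊇ FOLLOW(G) = {$, do, false, num}. Thus FOLLOW(S) = {$, do, false, num}.
FOLLOW(K): in S::=K G K (occurrence 1), K is followed by G K with FIRST {ε, do, false, num}; in S::=K G K (occurrence 1), the suffix after K is nullable, so FOLLOW(K) ⊇ FOLLOW(S) = {$, do, false, num}; in S::=K G K (occurrence 2), the suffix after K is empty, so FOLLOW(K) ⊇ FOLLOW(S) = {$, do, false, num}; in G::=K false false, K is followed by false false with FIRST {false}. Thus FOLLOW(K) = {$, do, false, num}.
FOLLOW(G): in S::=K G K, G is followed by K with FIRST {ε, do, false, num}; in S::=K G K, the suffix after G is nullable, so FOLLOW(G) ⊇ FOLLOW(S) = {$, do, false, num}; in K::=do G, the suffix after G is empty, so FOLLOW(G) ⊇ FOLLOW(K) = {$, do, false, num}; in K::=G false bool, G is followed by false bool with FIRST {false}. Thus FOLLOW(G) = {$, do, false, num}.

{$, do, false, num}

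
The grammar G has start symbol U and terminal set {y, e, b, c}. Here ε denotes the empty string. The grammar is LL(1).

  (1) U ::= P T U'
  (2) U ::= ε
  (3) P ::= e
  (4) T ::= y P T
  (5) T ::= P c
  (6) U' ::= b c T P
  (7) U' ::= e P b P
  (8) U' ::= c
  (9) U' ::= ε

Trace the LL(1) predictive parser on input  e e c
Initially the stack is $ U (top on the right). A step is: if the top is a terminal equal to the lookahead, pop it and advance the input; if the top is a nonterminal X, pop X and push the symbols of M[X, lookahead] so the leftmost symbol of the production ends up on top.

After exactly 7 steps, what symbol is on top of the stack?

U'

step 1: stack=$ U  input=e e c $  — expand U ::= P T U'
step 2: stack=$ U' T P  input=e e c $  — expand P ::= e
step 3: stack=$ U' T e  input=e e c $  — match e
step 4: stack=$ U' T  input=e c $  — expand T ::= P c
step 5: stack=$ U' c P  input=e c $  — expand P ::= e
step 6: stack=$ U' c e  input=e c $  — match e
step 7: stack=$ U' c  input=c $  — match c
Stack after step 7: $ U' (top = U').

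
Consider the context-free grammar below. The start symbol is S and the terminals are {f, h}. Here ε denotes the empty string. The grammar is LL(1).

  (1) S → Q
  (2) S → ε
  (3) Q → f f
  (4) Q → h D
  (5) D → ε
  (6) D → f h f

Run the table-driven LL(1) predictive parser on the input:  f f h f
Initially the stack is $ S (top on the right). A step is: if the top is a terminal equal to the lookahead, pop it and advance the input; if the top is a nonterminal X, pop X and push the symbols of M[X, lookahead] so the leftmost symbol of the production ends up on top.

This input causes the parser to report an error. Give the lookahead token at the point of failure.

step 1: stack=$ S  input=f f h f $  — expand S → Q
step 2: stack=$ Q  input=f f h f $  — expand Q → f f
step 3: stack=$ f f  input=f f h f $  — match f
step 4: stack=$ f  input=f h f $  — match f
step 5: stack=$  input=h f $  — error: stack empty but input remains

h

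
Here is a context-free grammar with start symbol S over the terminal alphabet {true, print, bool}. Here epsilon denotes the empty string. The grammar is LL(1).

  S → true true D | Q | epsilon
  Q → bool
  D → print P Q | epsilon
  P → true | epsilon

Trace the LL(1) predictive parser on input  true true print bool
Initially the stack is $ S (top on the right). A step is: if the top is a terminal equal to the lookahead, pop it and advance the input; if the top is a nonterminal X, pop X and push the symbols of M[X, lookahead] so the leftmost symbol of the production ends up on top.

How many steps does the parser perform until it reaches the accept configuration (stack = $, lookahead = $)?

8

     Stack          Input                   Action
  1  $ S            true true print bool $  expand S → true true D
  2  $ D true true  true true print bool $  match true
  3  $ D true       true print bool $       match true
  4  $ D            print bool $            expand D → print P Q
  5  $ Q P print    print bool $            match print
  6  $ Q P          bool $                  expand P → epsilon
  7  $ Q            bool $                  expand Q → bool
  8  $ bool         bool $                  match bool
Accept reached after 8 steps.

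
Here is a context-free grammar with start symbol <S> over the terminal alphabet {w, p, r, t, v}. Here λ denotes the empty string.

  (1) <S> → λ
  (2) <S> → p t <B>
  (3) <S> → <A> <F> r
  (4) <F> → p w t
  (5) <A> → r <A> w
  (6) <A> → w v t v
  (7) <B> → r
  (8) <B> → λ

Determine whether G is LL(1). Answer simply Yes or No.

Yes

FIRST(<S>) = {λ, p, r, w}
FIRST(<F>) = {p}
FIRST(<A>) = {r, w}
FIRST(<B>) = {λ, r}
FOLLOW(<S>) = {$}
FOLLOW(<F>) = {r}
FOLLOW(<A>) = {p, w}
FOLLOW(<B>) = {$}
Each cell of M receives at most one production.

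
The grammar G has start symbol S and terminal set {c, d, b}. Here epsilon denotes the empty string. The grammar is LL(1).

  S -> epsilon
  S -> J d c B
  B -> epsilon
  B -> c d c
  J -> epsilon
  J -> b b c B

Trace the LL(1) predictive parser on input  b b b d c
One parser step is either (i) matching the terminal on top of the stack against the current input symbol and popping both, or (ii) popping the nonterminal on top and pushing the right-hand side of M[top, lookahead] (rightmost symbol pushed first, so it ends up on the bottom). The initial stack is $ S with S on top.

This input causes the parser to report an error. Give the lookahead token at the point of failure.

step 1: stack=$ S  input=b b b d c $  — expand S -> J d c B
step 2: stack=$ B c d J  input=b b b d c $  — expand J -> b b c B
step 3: stack=$ B c d B c b b  input=b b b d c $  — match b
step 4: stack=$ B c d B c b  input=b b d c $  — match b
step 5: stack=$ B c d B c  input=b d c $  — error: top is terminal c but lookahead is b

b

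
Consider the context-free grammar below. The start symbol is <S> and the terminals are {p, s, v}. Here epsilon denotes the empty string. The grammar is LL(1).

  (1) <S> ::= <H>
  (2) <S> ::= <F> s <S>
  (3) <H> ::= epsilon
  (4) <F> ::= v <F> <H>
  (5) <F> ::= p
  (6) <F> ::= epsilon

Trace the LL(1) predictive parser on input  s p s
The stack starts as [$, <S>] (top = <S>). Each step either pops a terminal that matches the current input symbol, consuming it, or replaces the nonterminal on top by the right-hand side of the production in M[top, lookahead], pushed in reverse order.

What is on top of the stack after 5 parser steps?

p

     Stack        Input    Action
  1  $ <S>        s p s $  expand <S> ::= <F> s <S>
  2  $ <S> s <F>  s p s $  expand <F> ::= epsilon
  3  $ <S> s      s p s $  match s
  4  $ <S>        p s $    expand <S> ::= <F> s <S>
  5  $ <S> s <F>  p s $    expand <F> ::= p
Stack after step 5: $ <S> s p (top = p).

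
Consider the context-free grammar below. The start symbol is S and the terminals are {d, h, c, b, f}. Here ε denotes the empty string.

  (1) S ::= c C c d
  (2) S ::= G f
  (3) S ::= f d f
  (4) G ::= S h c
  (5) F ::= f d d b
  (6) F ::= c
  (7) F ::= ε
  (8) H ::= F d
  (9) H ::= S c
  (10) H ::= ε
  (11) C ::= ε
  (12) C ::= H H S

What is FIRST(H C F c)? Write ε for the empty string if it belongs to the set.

FIRST(F) = {ε, c, f}
FIRST(S) = {c, f}  (via G f)
FIRST(G) = {c, f}  (via S h c)
FIRST(H) = {ε, c, d, f}  (via F d, S c)
FIRST(C) = {ε, c, d, f}  (via H H S)
FIRST(H C F c): take FIRST of each symbol in turn, carrying on past any symbol whose FIRST contains ε; result {c, d, f}.

{c, d, f}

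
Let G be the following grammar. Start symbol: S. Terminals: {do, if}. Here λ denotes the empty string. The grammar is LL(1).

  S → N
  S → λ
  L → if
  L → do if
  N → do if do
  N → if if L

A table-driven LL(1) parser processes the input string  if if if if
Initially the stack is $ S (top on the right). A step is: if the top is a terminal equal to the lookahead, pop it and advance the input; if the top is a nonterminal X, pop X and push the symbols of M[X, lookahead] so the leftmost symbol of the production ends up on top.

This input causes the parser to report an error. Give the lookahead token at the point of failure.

if

step 1: stack=$ S  input=if if if if $  — expand S → N
step 2: stack=$ N  input=if if if if $  — expand N → if if L
step 3: stack=$ L if if  input=if if if if $  — match if
step 4: stack=$ L if  input=if if if $  — match if
step 5: stack=$ L  input=if if $  — expand L → if
step 6: stack=$ if  input=if if $  — match if
step 7: stack=$  input=if $  — error: stack empty but input remains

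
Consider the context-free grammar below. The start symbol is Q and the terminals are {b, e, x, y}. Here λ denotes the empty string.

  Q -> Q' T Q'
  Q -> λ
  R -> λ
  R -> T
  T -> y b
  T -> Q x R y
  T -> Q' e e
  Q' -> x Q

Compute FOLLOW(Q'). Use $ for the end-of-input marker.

{$, e, x, y}

FIRST(Q'): from Q'->x Q we get {x}. So FIRST(Q') = {x}.
FIRST(Q): from Q->Q' T Q' we get {x}; from Q->λ we get {λ}. So FIRST(Q) = {λ, x}.
FIRST(T): from T->y b we get {y}; from T->Q x R y we get {x}; from T->Q' e e we get {x}. So FIRST(T) = {x, y}.
FIRST(R): from R->λ we get {λ}; from R->T we get {x, y}. So FIRST(R) = {λ, x, y}.
FOLLOW(Q) includes $ since Q is the start symbol.
FOLLOW(R): in T->Q x R y, R is followed by y with FIRST {y}. Thus FOLLOW(R) = {y}.
FOLLOW(T): in Q->Q' T Q', T is followed by Q' with FIRST {x}; in R->T, the suffix after T is empty, so FOLLOW(T) ⊇ FOLLOW(R) = {y}. Thus FOLLOW(T) = {x, y}.
FOLLOW(Q): in T->Q x R y, Q is followed by x R y with FIRST {x}; in Q'->x Q, the suffix after Q is empty, so FOLLOW(Q) ⊇ FOLLOW(Q') = {$, e, x, y}. Thus FOLLOW(Q) = {$, e, x, y}.
FOLLOW(Q'): in Q->Q' T Q' (occurrence 1), Q' is followed by T Q' with FIRST {x, y}; in Q->Q' T Q' (occurrence 2), the suffix after Q' is empty, so FOLLOW(Q') ⊇ FOLLOW(Q) = {$, e, x, y}; in T->Q' e e, Q' is followed by e e with FIRST {e}. Thus FOLLOW(Q') = {$, e, x, y}.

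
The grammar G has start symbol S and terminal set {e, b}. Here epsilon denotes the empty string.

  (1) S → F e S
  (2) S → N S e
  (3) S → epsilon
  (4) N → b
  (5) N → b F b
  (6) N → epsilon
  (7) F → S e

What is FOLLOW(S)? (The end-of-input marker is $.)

FIRST(N): from N→b we get {b}; from N→b F b we get {b}; from N→epsilon we get {epsilon}. So FIRST(N) = {epsilon, b}.
FIRST(S): from S→F e S we get {b, e}; from S→N S e we get {b, e}; from S→epsilon we get {epsilon}. So FIRST(S) = {epsilon, b, e}.
FIRST(F): from F→S e we get {b, e}. So FIRST(F) = {b, e}.
FOLLOW(S) includes $ since S is the start symbol.
FOLLOW(S): in S→F e S, the suffix after S is empty (adds nothing new); in S→N S e, S is followed by e with FIRST {e}; in F→S e, S is followed by e with FIRST {e}. Thus FOLLOW(S) = {$, e}.
FOLLOW(N): in S→N S e, N is followed by S e with FIRST {b, e}. Thus FOLLOW(N) = {b, e}.
FOLLOW(F): in S→F e S, F is followed by e S with FIRST {e}; in N→b F b, F is followed by b with FIRST {b}. Thus FOLLOW(F) = {b, e}.

{$, e}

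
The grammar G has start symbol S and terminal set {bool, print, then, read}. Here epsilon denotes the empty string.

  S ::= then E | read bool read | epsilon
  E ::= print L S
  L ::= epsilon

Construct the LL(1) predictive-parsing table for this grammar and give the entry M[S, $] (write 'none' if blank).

FIRST(S) = {epsilon, read, then}
FIRST(E) = {print}
FIRST(L) = {epsilon}
FOLLOW(S) includes $ since S is the start symbol.
FOLLOW(S): in E::=print L S, the suffix after S is empty, so FOLLOW(S) ⊇ FOLLOW(E) = {$}. Thus FOLLOW(S) = {$}.
FOLLOW(E): in S::=then E, the suffix after E is empty, so FOLLOW(E) ⊇ FOLLOW(S) = {$}. Thus FOLLOW(E) = {$}.
For S ::= then E: FIRST(then E) = {then}, so it goes in M[S, t] for t ∈ {then}.
For S ::= read bool read: FIRST(read bool read) = {read}, so it goes in M[S, t] for t ∈ {read}.
For S ::= epsilon: FIRST(epsilon) = {epsilon}, so it goes in M[S, t] for t ∈ {}; since epsilon ∈ FIRST, also for every t ∈ FOLLOW(S) = {$}.

S ::= epsilon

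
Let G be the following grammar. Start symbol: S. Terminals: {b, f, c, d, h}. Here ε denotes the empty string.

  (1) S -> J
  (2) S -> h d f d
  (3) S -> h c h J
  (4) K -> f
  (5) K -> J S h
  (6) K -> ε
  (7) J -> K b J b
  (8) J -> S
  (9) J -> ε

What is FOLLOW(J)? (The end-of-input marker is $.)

FIRST(S): from S->J we get {ε, b, f, h}; from S->h d f d we get {h}; from S->h c h J we get {h}. So FIRST(S) = {ε, b, f, h}.
FIRST(K): from K->f we get {f}; from K->J S h we get {b, f, h}; from K->ε we get {ε}. So FIRST(K) = {ε, b, f, h}.
FIRST(J): from J->K b J b we get {b, f, h}; from J->S we get {ε, b, f, h}; from J->ε we get {ε}. So FIRST(J) = {ε, b, f, h}.
FOLLOW(S) includes $ since S is the start symbol.
FOLLOW(K): in J->K b J b, K is followed by b J b with FIRST {b}. Thus FOLLOW(K) = {b}.
FOLLOW(S): in K->J S h, S is followed by h with FIRST {h}; in J->S, the suffix after S is empty, so FOLLOW(S) ⊇ FOLLOW(J) = {$, b, f, h}. Thus FOLLOW(S) = {$, b, f, h}.
FOLLOW(J): in S->J, the suffix after J is empty, so FOLLOW(J) ⊇ FOLLOW(S) = {$, b, f, h}; in S->h c h J, the suffix after J is empty, so FOLLOW(J) ⊇ FOLLOW(S) = {$, b, f, h}; in K->J S h, J is followed by S h with FIRST {b, f, h}; in J->K b J b, J is followed by b with FIRST {b}. Thus FOLLOW(J) = {$, b, f, h}.

{$, b, f, h}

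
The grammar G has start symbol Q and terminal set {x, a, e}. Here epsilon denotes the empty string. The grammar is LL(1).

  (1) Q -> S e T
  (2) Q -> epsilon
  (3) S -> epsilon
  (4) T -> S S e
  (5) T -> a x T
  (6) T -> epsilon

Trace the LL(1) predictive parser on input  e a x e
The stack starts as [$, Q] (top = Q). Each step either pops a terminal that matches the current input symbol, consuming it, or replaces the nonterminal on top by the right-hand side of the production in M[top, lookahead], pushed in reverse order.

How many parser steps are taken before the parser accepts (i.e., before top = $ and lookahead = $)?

      Stack    Input      Action
   1  $ Q      e a x e $  expand Q -> S e T
   2  $ T e S  e a x e $  expand S -> epsilon
   3  $ T e    e a x e $  match e
   4  $ T      a x e $    expand T -> a x T
   5  $ T x a  a x e $    match a
   6  $ T x    x e $      match x
   7  $ T      e $        expand T -> S S e
   8  $ e S S  e $        expand S -> epsilon
   9  $ e S    e $        expand S -> epsilon
  10  $ e      e $        match e
Accept reached after 10 steps.

10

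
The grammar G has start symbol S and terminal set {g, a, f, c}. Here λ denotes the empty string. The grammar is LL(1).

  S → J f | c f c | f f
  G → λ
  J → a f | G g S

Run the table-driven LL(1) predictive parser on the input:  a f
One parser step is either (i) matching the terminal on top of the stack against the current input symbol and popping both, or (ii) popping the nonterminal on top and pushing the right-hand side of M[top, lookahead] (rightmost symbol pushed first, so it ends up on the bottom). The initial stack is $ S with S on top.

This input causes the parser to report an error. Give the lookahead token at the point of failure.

step 1: stack=$ S  input=a f $  — expand S → J f
step 2: stack=$ f J  input=a f $  — expand J → a f
step 3: stack=$ f f a  input=a f $  — match a
step 4: stack=$ f f  input=f $  — match f
step 5: stack=$ f  input=$  — error: top is terminal f but lookahead is $

$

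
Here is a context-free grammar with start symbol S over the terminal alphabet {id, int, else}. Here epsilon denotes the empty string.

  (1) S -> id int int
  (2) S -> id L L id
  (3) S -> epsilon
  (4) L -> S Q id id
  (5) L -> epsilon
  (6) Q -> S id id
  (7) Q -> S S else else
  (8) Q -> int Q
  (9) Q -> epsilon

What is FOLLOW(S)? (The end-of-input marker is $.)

{$, else, id, int}

FIRST(S) = {epsilon, id}
FIRST(Q) = {epsilon, else, id, int}  (via S id id, S S else else)
FIRST(L) = {epsilon, else, id, int}  (via S Q id id)
FOLLOW(S) includes $ since S is the start symbol.
FOLLOW(S): in L->S Q id id, S is followed by Q id id with FIRST {else, id, int}; in Q->S id id, S is followed by id id with FIRST {id}; in Q->S S else else (occurrence 1), S is followed by S else else with FIRST {else, id}; in Q->S S else else (occurrence 2), S is followed by else else with FIRST {else}. Thus FOLLOW(S) = {$, else, id, int}.
FOLLOW(L): in S->id L L id (occurrence 1), L is followed by L id with FIRST {else, id, int}; in S->id L L id (occurrence 2), L is followed by id with FIRST {id}. Thus FOLLOW(L) = {else, id, int}.
FOLLOW(Q): in L->S Q id id, Q is followed by id id with FIRST {id}; in Q->int Q, the suffix after Q is empty (adds nothing new). Thus FOLLOW(Q) = {id}.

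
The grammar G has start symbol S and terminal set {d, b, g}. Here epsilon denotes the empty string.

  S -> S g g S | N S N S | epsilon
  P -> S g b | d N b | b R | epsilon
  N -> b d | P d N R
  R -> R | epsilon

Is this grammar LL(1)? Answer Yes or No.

No

FIRST(S) = {epsilon, b, d, g}
FIRST(P) = {epsilon, b, d, g}
FIRST(N) = {b, d, g}
FIRST(R) = {epsilon}
FOLLOW(S) = {$, b, d, g}
FOLLOW(P) = {d}
FOLLOW(N) = {$, b, d, g}
FOLLOW(R) = {$, b, d, g}
Cell M[N, b] receives both N -> b d and N -> P d N R — the grammar is not LL(1).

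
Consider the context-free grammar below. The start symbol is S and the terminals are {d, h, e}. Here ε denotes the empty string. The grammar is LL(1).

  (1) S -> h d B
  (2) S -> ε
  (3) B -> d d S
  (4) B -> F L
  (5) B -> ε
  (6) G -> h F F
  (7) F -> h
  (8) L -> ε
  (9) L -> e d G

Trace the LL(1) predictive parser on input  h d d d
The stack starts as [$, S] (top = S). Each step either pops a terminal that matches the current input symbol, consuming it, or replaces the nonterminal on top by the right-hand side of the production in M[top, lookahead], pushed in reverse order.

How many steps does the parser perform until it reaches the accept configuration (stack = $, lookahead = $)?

7

step 1: stack=$ S  input=h d d d $  — expand S -> h d B
step 2: stack=$ B d h  input=h d d d $  — match h
step 3: stack=$ B d  input=d d d $  — match d
step 4: stack=$ B  input=d d $  — expand B -> d d S
step 5: stack=$ S d d  input=d d $  — match d
step 6: stack=$ S d  input=d $  — match d
step 7: stack=$ S  input=$  — expand S -> ε
Accept reached after 7 steps.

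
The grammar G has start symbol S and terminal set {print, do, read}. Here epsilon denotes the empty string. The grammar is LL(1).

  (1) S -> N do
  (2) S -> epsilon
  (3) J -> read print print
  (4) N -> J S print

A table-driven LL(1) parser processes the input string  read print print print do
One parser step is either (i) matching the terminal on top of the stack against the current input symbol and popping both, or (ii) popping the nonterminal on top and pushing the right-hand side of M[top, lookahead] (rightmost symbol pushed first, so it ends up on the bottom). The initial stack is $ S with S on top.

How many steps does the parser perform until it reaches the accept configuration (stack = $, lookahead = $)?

9

step 1: stack=$ S  input=read print print print do $  — expand S -> N do
step 2: stack=$ do N  input=read print print print do $  — expand N -> J S print
step 3: stack=$ do print S J  input=read print print print do $  — expand J -> read print print
step 4: stack=$ do print S print print read  input=read print print print do $  — match read
step 5: stack=$ do print S print print  input=print print print do $  — match print
step 6: stack=$ do print S print  input=print print do $  — match print
step 7: stack=$ do print S  input=print do $  — expand S -> epsilon
step 8: stack=$ do print  input=print do $  — match print
step 9: stack=$ do  input=do $  — match do
Accept reached after 9 steps.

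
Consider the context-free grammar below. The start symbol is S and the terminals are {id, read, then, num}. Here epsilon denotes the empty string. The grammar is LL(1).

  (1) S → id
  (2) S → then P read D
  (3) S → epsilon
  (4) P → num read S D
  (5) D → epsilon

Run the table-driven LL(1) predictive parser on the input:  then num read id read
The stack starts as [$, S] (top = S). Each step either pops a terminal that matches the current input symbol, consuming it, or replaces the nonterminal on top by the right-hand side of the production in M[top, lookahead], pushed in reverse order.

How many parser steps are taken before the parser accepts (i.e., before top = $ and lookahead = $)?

10

      Stack                  Input                    Action
   1  $ S                    then num read id read $  expand S → then P read D
   2  $ D read P then        then num read id read $  match then
   3  $ D read P             num read id read $       expand P → num read S D
   4  $ D read D S read num  num read id read $       match num
   5  $ D read D S read      read id read $           match read
   6  $ D read D S           id read $                expand S → id
   7  $ D read D id          id read $                match id
   8  $ D read D             read $                   expand D → epsilon
   9  $ D read               read $                   match read
  10  $ D                    $                        expand D → epsilon
Accept reached after 10 steps.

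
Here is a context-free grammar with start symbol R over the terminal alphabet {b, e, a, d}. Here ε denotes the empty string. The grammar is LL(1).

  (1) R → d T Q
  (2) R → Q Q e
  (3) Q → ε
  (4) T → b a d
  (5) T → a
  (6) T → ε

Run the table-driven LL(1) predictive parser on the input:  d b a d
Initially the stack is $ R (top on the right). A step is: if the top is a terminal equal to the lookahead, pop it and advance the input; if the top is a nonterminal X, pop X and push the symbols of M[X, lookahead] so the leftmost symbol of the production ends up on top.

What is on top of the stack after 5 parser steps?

     Stack      Input      Action
  1  $ R        d b a d $  expand R → d T Q
  2  $ Q T d    d b a d $  match d
  3  $ Q T      b a d $    expand T → b a d
  4  $ Q d a b  b a d $    match b
  5  $ Q d a    a d $      match a
Stack after step 5: $ Q d (top = d).

d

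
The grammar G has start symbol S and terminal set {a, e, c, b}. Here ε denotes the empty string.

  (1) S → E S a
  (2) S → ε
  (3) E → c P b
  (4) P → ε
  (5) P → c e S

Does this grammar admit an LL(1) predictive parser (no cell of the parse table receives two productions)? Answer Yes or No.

FIRST(S) = {ε, c}
FIRST(E) = {c}
FIRST(P) = {ε, c}
FOLLOW(S) = {$, a, b}
FOLLOW(E) = {a, c}
FOLLOW(P) = {b}
Each cell of M receives at most one production.

Yes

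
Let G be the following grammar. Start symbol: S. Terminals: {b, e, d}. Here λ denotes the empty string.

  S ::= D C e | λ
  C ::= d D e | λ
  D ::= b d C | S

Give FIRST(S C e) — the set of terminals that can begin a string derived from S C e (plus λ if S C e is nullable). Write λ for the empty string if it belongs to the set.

{b, d, e}

FIRST(C) = {λ, d}
FIRST(S) = {λ, b, d, e}  (via D C e)
FIRST(D) = {λ, b, d, e}  (via S)
FIRST(S C e): take FIRST of each symbol in turn, carrying on past any symbol whose FIRST contains λ; result {b, d, e}.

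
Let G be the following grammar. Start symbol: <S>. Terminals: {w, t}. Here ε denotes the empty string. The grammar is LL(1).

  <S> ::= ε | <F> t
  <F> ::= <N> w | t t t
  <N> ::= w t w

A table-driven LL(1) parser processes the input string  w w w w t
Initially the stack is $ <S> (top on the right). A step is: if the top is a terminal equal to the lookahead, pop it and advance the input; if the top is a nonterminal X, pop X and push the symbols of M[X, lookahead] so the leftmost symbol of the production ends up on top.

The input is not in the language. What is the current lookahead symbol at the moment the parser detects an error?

step 1: stack=$ <S>  input=w w w w t $  — expand <S> ::= <F> t
step 2: stack=$ t <F>  input=w w w w t $  — expand <F> ::= <N> w
step 3: stack=$ t w <N>  input=w w w w t $  — expand <N> ::= w t w
step 4: stack=$ t w w t w  input=w w w w t $  — match w
step 5: stack=$ t w w t  input=w w w t $  — error: top is terminal t but lookahead is w

w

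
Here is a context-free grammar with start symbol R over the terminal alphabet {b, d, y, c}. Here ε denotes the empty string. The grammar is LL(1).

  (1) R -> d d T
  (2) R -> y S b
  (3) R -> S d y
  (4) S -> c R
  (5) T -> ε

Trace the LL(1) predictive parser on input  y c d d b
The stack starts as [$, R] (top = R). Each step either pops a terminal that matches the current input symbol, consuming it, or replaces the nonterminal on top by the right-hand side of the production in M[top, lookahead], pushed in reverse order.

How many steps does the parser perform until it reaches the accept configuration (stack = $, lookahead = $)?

9

     Stack      Input        Action
  1  $ R        y c d d b $  expand R -> y S b
  2  $ b S y    y c d d b $  match y
  3  $ b S      c d d b $    expand S -> c R
  4  $ b R c    c d d b $    match c
  5  $ b R      d d b $      expand R -> d d T
  6  $ b T d d  d d b $      match d
  7  $ b T d    d b $        match d
  8  $ b T      b $          expand T -> ε
  9  $ b        b $          match b
Accept reached after 9 steps.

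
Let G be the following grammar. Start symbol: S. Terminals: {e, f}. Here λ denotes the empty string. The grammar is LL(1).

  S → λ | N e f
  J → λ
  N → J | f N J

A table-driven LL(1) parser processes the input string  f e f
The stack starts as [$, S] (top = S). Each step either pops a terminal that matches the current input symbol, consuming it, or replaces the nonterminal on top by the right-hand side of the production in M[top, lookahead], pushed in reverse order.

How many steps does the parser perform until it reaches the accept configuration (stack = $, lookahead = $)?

8

     Stack        Input    Action
  1  $ S          f e f $  expand S → N e f
  2  $ f e N      f e f $  expand N → f N J
  3  $ f e J N f  f e f $  match f
  4  $ f e J N    e f $    expand N → J
  5  $ f e J J    e f $    expand J → λ
  6  $ f e J      e f $    expand J → λ
  7  $ f e        e f $    match e
  8  $ f          f $      match f
Accept reached after 8 steps.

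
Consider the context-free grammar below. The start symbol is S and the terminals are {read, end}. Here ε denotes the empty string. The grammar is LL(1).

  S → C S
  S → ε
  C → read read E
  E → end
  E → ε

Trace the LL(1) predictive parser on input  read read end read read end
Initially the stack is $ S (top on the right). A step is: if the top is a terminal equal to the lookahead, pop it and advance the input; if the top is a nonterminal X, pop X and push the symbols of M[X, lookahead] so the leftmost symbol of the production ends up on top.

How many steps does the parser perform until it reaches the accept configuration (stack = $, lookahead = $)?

step 1: stack=$ S  input=read read end read read end $  — expand S → C S
step 2: stack=$ S C  input=read read end read read end $  — expand C → read read E
step 3: stack=$ S E read read  input=read read end read read end $  — match read
step 4: stack=$ S E read  input=read end read read end $  — match read
step 5: stack=$ S E  input=end read read end $  — expand E → end
step 6: stack=$ S end  input=end read read end $  — match end
step 7: stack=$ S  input=read read end $  — expand S → C S
step 8: stack=$ S C  input=read read end $  — expand C → read read E
step 9: stack=$ S E read read  input=read read end $  — match read
step 10: stack=$ S E read  input=read end $  — match read
step 11: stack=$ S E  input=end $  — expand E → end
step 12: stack=$ S end  input=end $  — match end
step 13: stack=$ S  input=$  — expand S → ε
Accept reached after 13 steps.

13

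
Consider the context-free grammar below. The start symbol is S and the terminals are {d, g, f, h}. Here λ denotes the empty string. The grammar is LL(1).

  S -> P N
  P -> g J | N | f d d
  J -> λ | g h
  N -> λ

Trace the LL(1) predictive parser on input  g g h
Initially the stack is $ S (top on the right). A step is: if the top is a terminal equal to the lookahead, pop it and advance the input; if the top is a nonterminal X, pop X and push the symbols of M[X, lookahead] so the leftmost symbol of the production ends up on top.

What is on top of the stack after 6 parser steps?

N

step 1: stack=$ S  input=g g h $  — expand S -> P N
step 2: stack=$ N P  input=g g h $  — expand P -> g J
step 3: stack=$ N J g  input=g g h $  — match g
step 4: stack=$ N J  input=g h $  — expand J -> g h
step 5: stack=$ N h g  input=g h $  — match g
step 6: stack=$ N h  input=h $  — match h
Stack after step 6: $ N (top = N).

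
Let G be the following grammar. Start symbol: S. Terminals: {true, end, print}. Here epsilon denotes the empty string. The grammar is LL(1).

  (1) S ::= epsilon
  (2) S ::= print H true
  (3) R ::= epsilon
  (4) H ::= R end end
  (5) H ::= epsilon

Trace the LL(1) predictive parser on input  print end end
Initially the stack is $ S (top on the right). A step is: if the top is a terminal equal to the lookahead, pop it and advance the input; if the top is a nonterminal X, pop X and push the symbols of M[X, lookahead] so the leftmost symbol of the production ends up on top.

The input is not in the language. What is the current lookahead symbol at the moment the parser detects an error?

     Stack             Input            Action
  1  $ S               print end end $  expand S ::= print H true
  2  $ true H print    print end end $  match print
  3  $ true H          end end $        expand H ::= R end end
  4  $ true end end R  end end $        expand R ::= epsilon
  5  $ true end end    end end $        match end
  6  $ true end        end $            match end
  7  $ true            $                error: top is terminal true but lookahead is $

$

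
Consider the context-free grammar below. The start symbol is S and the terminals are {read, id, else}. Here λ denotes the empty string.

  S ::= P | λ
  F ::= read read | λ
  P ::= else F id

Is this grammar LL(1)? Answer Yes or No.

FIRST(S) = {λ, else}
FIRST(F) = {λ, read}
FIRST(P) = {else}
FOLLOW(S) = {$}
FOLLOW(F) = {id}
FOLLOW(P) = {$}
Each cell of M receives at most one production.

Yes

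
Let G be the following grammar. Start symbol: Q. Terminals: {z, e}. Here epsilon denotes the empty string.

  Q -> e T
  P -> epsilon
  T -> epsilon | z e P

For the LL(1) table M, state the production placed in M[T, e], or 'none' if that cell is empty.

none

FIRST(Q): from Q->e T we get {e}. So FIRST(Q) = {e}.
FIRST(P): from P->epsilon we get {epsilon}. So FIRST(P) = {epsilon}.
FIRST(T): from T->epsilon we get {epsilon}; from T->z e P we get {z}. So FIRST(T) = {epsilon, z}.
FOLLOW(Q) includes $ since Q is the start symbol.
FOLLOW(Q): Q appears on no right-hand side. Thus FOLLOW(Q) = {$}.
FOLLOW(T): in Q->e T, the suffix after T is empty, so FOLLOW(T) ⊇ FOLLOW(Q) = {$}. Thus FOLLOW(T) = {$}.
For T -> epsilon: FIRST(epsilon) = {epsilon}, so it goes in M[T, t] for t ∈ {}; since epsilon ∈ FIRST, also for every t ∈ FOLLOW(T) = {$}.
For T -> z e P: FIRST(z e P) = {z}, so it goes in M[T, t] for t ∈ {z}.
None of these place a production in M[T, e].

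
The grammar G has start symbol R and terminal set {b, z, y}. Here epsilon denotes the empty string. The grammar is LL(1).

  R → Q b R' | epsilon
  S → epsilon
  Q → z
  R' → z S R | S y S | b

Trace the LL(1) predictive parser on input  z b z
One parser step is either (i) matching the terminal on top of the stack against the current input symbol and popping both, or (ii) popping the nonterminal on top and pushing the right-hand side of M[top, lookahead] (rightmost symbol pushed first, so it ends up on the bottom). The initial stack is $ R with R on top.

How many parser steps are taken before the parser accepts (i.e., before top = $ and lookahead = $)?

8

     Stack     Input    Action
  1  $ R       z b z $  expand R → Q b R'
  2  $ R' b Q  z b z $  expand Q → z
  3  $ R' b z  z b z $  match z
  4  $ R' b    b z $    match b
  5  $ R'      z $      expand R' → z S R
  6  $ R S z   z $      match z
  7  $ R S     $        expand S → epsilon
  8  $ R       $        expand R → epsilon
Accept reached after 8 steps.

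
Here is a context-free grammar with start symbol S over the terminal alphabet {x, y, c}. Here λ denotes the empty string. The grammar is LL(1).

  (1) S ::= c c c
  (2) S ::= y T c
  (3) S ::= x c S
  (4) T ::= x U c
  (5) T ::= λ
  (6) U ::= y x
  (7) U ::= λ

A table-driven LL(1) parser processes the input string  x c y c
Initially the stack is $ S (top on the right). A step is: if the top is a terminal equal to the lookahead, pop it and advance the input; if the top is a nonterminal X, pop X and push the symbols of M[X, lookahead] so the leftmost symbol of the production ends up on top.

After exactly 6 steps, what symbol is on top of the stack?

step 1: stack=$ S  input=x c y c $  — expand S ::= x c S
step 2: stack=$ S c x  input=x c y c $  — match x
step 3: stack=$ S c  input=c y c $  — match c
step 4: stack=$ S  input=y c $  — expand S ::= y T c
step 5: stack=$ c T y  input=y c $  — match y
step 6: stack=$ c T  input=c $  — expand T ::= λ
Stack after step 6: $ c (top = c).

c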